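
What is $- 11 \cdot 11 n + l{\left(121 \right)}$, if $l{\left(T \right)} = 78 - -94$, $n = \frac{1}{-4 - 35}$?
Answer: $\frac{6829}{39} \approx 175.1$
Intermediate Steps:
$n = - \frac{1}{39}$ ($n = \frac{1}{-4 - 35} = \frac{1}{-39} = - \frac{1}{39} \approx -0.025641$)
$l{\left(T \right)} = 172$ ($l{\left(T \right)} = 78 + 94 = 172$)
$- 11 \cdot 11 n + l{\left(121 \right)} = - 11 \cdot 11 \left(- \frac{1}{39}\right) + 172 = \left(-11\right) \left(- \frac{11}{39}\right) + 172 = \frac{121}{39} + 172 = \frac{6829}{39}$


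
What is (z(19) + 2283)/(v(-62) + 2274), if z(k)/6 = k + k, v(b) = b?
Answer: 2511/2212 ≈ 1.1352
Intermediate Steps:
z(k) = 12*k (z(k) = 6*(k + k) = 6*(2*k) = 12*k)
(z(19) + 2283)/(v(-62) + 2274) = (12*19 + 2283)/(-62 + 2274) = (228 + 2283)/2212 = 2511*(1/2212) = 2511/2212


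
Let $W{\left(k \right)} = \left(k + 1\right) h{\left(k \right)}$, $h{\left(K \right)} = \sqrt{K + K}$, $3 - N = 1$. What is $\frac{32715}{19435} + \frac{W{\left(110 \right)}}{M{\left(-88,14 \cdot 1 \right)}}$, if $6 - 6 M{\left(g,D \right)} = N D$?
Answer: $\frac{6543}{3887} - \frac{666 \sqrt{55}}{11} \approx -447.33$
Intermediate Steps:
$N = 2$ ($N = 3 - 1 = 2$)
$h{\left(K \right)} = \sqrt{2} \sqrt{K}$ ($h{\left(K \right)} = \sqrt{2 K} = \sqrt{2} \sqrt{K}$)
$M{\left(g,D \right)} = 1 - \frac{D}{3}$ ($M{\left(g,D \right)} = 1 - \frac{2 D}{6} = 1 - \frac{D}{3}$)
$W{\left(k \right)} = \sqrt{2} \sqrt{k} \left(1 + k\right)$ ($W{\left(k \right)} = \left(k + 1\right) \sqrt{2} \sqrt{k} = \left(1 + k\right) \sqrt{2} \sqrt{k} = \sqrt{2} \sqrt{k} \left(1 + k\right)$)
$\frac{32715}{19435} + \frac{W{\left(110 \right)}}{M{\left(-88,14 \cdot 1 \right)}} = \frac{32715}{19435} + \frac{\sqrt{2} \sqrt{110} \left(1 + 110\right)}{1 - \frac{14 \cdot 1}{3}} = 32715 \cdot \frac{1}{19435} + \frac{\sqrt{2} \sqrt{110} \cdot 111}{1 - \frac{14}{3}} = \frac{6543}{3887} + \frac{222 \sqrt{55}}{1 - \frac{14}{3}} = \frac{6543}{3887} + \frac{222 \sqrt{55}}{- \frac{11}{3}} = \frac{6543}{3887} + 222 \sqrt{55} \left(- \frac{3}{11}\right) = \frac{6543}{3887} - \frac{666 \sqrt{55}}{11}$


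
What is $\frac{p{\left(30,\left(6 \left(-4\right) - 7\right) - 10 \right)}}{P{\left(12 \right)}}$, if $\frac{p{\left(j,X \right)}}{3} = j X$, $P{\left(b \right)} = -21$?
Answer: $\frac{1230}{7} \approx 175.71$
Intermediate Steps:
$p{\left(j,X \right)} = 3 X j$ ($p{\left(j,X \right)} = 3 j X = 3 X j$)
$\frac{p{\left(30,\left(6 \left(-4\right) - 7\right) - 10 \right)}}{P{\left(12 \right)}} = \frac{3 \left(\left(6 \left(-4\right) - 7\right) - 10\right) 30}{-21} = 3 \left(\left(-24 - 7\right) - 10\right) 30 \left(- \frac{1}{21}\right) = 3 \left(-31 - 10\right) 30 \left(- \frac{1}{21}\right) = 3 \left(-41\right) 30 \left(- \frac{1}{21}\right) = \left(-3690\right) \left(- \frac{1}{21}\right) = \frac{1230}{7}$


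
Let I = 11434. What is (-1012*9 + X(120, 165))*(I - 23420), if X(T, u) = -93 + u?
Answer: 108305496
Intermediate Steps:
(-1012*9 + X(120, 165))*(I - 23420) = (-1012*9 + (-93 + 165))*(11434 - 23420) = (-9108 + 72)*(-11986) = -9036*(-11986) = 108305496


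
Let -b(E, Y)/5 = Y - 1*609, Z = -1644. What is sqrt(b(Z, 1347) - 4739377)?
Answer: I*sqrt(4743067) ≈ 2177.9*I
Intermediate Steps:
b(E, Y) = 3045 - 5*Y (b(E, Y) = -5*(Y - 1*609) = -5*(Y - 609) = -5*(-609 + Y) = 3045 - 5*Y)
sqrt(b(Z, 1347) - 4739377) = sqrt((3045 - 5*1347) - 4739377) = sqrt((3045 - 6735) - 4739377) = sqrt(-3690 - 4739377) = sqrt(-4743067) = I*sqrt(4743067)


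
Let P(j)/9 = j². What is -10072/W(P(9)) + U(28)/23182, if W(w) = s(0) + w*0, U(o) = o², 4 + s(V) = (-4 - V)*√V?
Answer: 29186530/11591 ≈ 2518.0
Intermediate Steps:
s(V) = -4 + √V*(-4 - V) (s(V) = -4 + (-4 - V)*√V = -4 + √V*(-4 - V))
P(j) = 9*j²
W(w) = -4 (W(w) = (-4 - 0^(3/2) - 4*√0) + w*0 = (-4 - 1*0 - 4*0) + 0 = (-4 + 0 + 0) + 0 = -4 + 0 = -4)
-10072/W(P(9)) + U(28)/23182 = -10072/(-4) + 28²/23182 = -10072*(-¼) + 784*(1/23182) = 2518 + 392/11591 = 29186530/11591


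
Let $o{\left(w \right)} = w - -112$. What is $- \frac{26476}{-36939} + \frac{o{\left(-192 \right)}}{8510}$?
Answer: $\frac{22235564}{31435089} \approx 0.70735$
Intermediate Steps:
$o{\left(w \right)} = 112 + w$ ($o{\left(w \right)} = w + 112 = 112 + w$)
$- \frac{26476}{-36939} + \frac{o{\left(-192 \right)}}{8510} = - \frac{26476}{-36939} + \frac{112 - 192}{8510} = \left(-26476\right) \left(- \frac{1}{36939}\right) - \frac{8}{851} = \frac{26476}{36939} - \frac{8}{851} = \frac{22235564}{31435089}$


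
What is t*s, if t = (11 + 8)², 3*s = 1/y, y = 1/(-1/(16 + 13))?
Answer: -361/87 ≈ -4.1494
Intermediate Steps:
y = -29 (y = 1/(-1/29) = 1*(-29) = -29)
s = -1/87 (s = (⅓)/(-29) = (⅓)*(-1/29) = -1/87 ≈ -0.011494)
t = 361 (t = 19² = 361)
t*s = 361*(-1/87) = -361/87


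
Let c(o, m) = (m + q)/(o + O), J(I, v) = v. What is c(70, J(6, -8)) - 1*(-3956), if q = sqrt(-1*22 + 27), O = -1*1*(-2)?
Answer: 35603/9 + sqrt(5)/72 ≈ 3955.9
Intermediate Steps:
O = 2 (O = -1*(-2) = 2)
q = sqrt(5) (q = sqrt(-22 + 27) = sqrt(5) ≈ 2.2361)
c(o, m) = (m + sqrt(5))/(2 + o) (c(o, m) = (m + sqrt(5))/(o + 2) = (m + sqrt(5))/(2 + o))
c(70, J(6, -8)) - 1*(-3956) = (-8 + sqrt(5))/(2 + 70) - 1*(-3956) = (-8 + sqrt(5))/72 + 3956 = (-1/9 + sqrt(5)/72) + 3956 = 35603/9 + sqrt(5)/72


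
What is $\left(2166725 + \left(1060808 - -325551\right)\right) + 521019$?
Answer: $4074103$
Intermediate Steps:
$\left(2166725 + \left(1060808 - -325551\right)\right) + 521019 = \left(2166725 + \left(1060808 + 325551\right)\right) + 521019 = \left(2166725 + 1386359\right) + 521019 = 3553084 + 521019 = 4074103$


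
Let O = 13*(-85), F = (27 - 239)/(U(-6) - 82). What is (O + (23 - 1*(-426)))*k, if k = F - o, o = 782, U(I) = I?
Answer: 5625528/11 ≈ 5.1141e+5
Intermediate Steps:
F = 53/22 (F = (27 - 239)/(-6 - 82) = -212/(-88) = -212*(-1/88) = 53/22 ≈ 2.4091)
k = -17151/22 (k = 53/22 - 1*782 = 53/22 - 782 = -17151/22 ≈ -779.59)
O = -1105
(O + (23 - 1*(-426)))*k = (-1105 + (23 - 1*(-426)))*(-17151/22) = (-1105 + (23 + 426))*(-17151/22) = (-1105 + 449)*(-17151/22) = -656*(-17151/22) = 5625528/11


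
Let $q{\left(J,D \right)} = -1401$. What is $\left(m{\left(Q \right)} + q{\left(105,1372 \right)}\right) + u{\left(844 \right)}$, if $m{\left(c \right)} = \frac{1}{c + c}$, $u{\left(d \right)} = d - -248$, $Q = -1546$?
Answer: $- \frac{955429}{3092} \approx -309.0$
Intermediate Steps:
$u{\left(d \right)} = 248 + d$ ($u{\left(d \right)} = d + 248 = 248 + d$)
$m{\left(c \right)} = \frac{1}{2 c}$
$\left(m{\left(Q \right)} + q{\left(105,1372 \right)}\right) + u{\left(844 \right)} = \left(\frac{1}{2 \left(-1546\right)} - 1401\right) + \left(248 + 844\right) = \left(\frac{1}{2} \left(- \frac{1}{1546}\right) - 1401\right) + 1092 = \left(- \frac{1}{3092} - 1401\right) + 1092 = - \frac{4331893}{3092} + 1092 = - \frac{955429}{3092}$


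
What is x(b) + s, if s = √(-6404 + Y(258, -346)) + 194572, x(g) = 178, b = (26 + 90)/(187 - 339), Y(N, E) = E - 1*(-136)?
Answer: 194750 + I*√6614 ≈ 1.9475e+5 + 81.327*I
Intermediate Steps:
Y(N, E) = 136 + E (Y(N, E) = E + 136 = 136 + E)
b = -29/38 (b = 116/(-152) = 116*(-1/152) = -29/38 ≈ -0.76316)
s = 194572 + I*√6614 (s = √(-6404 + (136 - 346)) + 194572 = √(-6404 - 210) + 194572 = √(-6614) + 194572 = I*√6614 + 194572 = 194572 + I*√6614 ≈ 1.9457e+5 + 81.327*I)
x(b) + s = 178 + (194572 + I*√6614) = 194750 + I*√6614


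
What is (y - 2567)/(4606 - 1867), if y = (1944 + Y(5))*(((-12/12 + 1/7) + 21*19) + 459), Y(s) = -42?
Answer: 1035821/1743 ≈ 594.27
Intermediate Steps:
y = 11412000/7 (y = (1944 - 42)*(((-12/12 + 1/7) + 21*19) + 459) = 1902*(((-12*1/12 + 1*(⅐)) + 399) + 459) = 1902*(((-1 + ⅐) + 399) + 459) = 1902*((-6/7 + 399) + 459) = 1902*(2787/7 + 459) = 1902*(6000/7) = 11412000/7 ≈ 1.6303e+6)
(y - 2567)/(4606 - 1867) = (11412000/7 - 2567)/(4606 - 1867) = (11394031/7)/2739 = (11394031/7)*(1/2739) = 1035821/1743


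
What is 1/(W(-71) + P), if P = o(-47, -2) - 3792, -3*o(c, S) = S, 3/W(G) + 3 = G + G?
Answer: -435/1649239 ≈ -0.00026376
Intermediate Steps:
W(G) = 3/(-3 + 2*G) (W(G) = 3/(-3 + (G + G)) = 3/(-3 + 2*G))
o(c, S) = -S/3
P = -11374/3 (P = -1/3*(-2) - 3792 = 2/3 - 3792 = -11374/3 ≈ -3791.3)
1/(W(-71) + P) = 1/(3/(-3 + 2*(-71)) - 11374/3) = 1/(3/(-3 - 142) - 11374/3) = 1/(3/(-145) - 11374/3) = 1/(3*(-1/145) - 11374/3) = 1/(-3/145 - 11374/3) = 1/(-1649239/435) = -435/1649239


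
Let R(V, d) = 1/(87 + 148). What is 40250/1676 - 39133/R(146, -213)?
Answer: -7706441565/838 ≈ -9.1962e+6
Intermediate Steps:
R(V, d) = 1/235
40250/1676 - 39133/R(146, -213) = 40250/1676 - 39133/1/235 = 40250*(1/1676) - 39133*235 = 20125/838 - 9196255 = -7706441565/838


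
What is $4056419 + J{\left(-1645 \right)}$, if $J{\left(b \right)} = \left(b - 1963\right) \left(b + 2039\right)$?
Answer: $2634867$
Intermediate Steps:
$J{\left(b \right)} = \left(-1963 + b\right) \left(2039 + b\right)$
$4056419 + J{\left(-1645 \right)} = 4056419 + \left(-4002557 + \left(-1645\right)^{2} + 76 \left(-1645\right)\right) = 4056419 - 1421552 = 2634867$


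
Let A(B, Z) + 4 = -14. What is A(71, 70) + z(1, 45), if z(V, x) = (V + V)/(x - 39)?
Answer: -53/3 ≈ -17.667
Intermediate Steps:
A(B, Z) = -18 (A(B, Z) = -4 - 14 = -18)
z(V, x) = 2*V/(-39 + x) (z(V, x) = (2*V)/(-39 + x) = 2*V/(-39 + x))
A(71, 70) + z(1, 45) = -18 + 2*1/(-39 + 45) = -18 + 2*1/6 = -18 + 2*1*(⅙) = -18 + ⅓ = -53/3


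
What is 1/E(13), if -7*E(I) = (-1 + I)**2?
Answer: -7/144 ≈ -0.048611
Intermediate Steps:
E(I) = -(-1 + I)**2/7
1/E(13) = 1/(-(-1 + 13)**2/7) = 1/(-1/7*12**2) = 1/(-1/7*144) = 1/(-144/7) = -7/144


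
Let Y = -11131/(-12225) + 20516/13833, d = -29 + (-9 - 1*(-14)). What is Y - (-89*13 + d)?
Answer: 66707277716/56369475 ≈ 1183.4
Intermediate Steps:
d = -24 (d = -29 + (-9 + 14) = -29 + 5 = -24)
Y = 134927741/56369475 (Y = -11131*(-1/12225) + 20516*(1/13833) = 11131/12225 + 20516/13833 = 134927741/56369475 ≈ 2.3936)
Y - (-89*13 + d) = 134927741/56369475 - (-89*13 - 24) = 134927741/56369475 - (-1157 - 24) = 134927741/56369475 - 1*(-1181) = 134927741/56369475 + 1181 = 66707277716/56369475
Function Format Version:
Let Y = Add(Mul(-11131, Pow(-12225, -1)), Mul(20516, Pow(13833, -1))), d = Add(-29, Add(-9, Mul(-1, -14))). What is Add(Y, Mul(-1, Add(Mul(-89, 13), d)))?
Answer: Rational(66707277716, 56369475) ≈ 1183.4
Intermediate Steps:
d = -24 (d = Add(-29, Add(-9, 14)) = Add(-29, 5) = -24)
Y = Rational(134927741, 56369475) (Y = Add(Mul(-11131, Rational(-1, 12225)), Mul(20516, Rational(1, 13833))) = Add(Rational(11131, 12225), Rational(20516, 13833)) = Rational(134927741, 56369475) ≈ 2.3936)
Add(Y, Mul(-1, Add(Mul(-89, 13), d))) = Add(Rational(134927741, 56369475), Mul(-1, Add(Mul(-89, 13), -24))) = Add(Rational(134927741, 56369475), Mul(-1, Add(-1157, -24))) = Add(Rational(134927741, 56369475), Mul(-1, -1181)) = Add(Rational(134927741, 56369475), 1181) = Rational(66707277716, 56369475)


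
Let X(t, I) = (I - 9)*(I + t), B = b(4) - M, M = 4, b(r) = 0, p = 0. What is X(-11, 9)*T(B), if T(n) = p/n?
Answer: 0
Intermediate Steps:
B = -4 (B = 0 - 1*4 = 0 - 4 = -4)
X(t, I) = (-9 + I)*(I + t)
T(n) = 0 (T(n) = 0/n = 0)
X(-11, 9)*T(B) = (9² - 9*9 - 9*(-11) + 9*(-11))*0 = (81 - 81 + 99 - 99)*0 = 0*0 = 0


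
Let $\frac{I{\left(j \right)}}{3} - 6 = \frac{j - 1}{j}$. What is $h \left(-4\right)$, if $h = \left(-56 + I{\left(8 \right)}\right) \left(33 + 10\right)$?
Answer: $\frac{12169}{2} \approx 6084.5$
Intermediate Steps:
$I{\left(j \right)} = 18 + \frac{3 \left(-1 + j\right)}{j}$ ($I{\left(j \right)} = 18 + 3 \frac{j - 1}{j} = 18 + 3 \frac{-1 + j}{j} = 18 + \frac{3 \left(-1 + j\right)}{j}$)
$h = - \frac{12169}{8}$ ($h = \left(-56 + \left(21 - \frac{3}{8}\right)\right) \left(33 + 10\right) = \left(-56 + \left(21 - \frac{3}{8}\right)\right) 43 = \left(-56 + \frac{165}{8}\right) 43 = \left(- \frac{283}{8}\right) 43 = - \frac{12169}{8} \approx -1521.1$)
$h \left(-4\right) = \left(- \frac{12169}{8}\right) \left(-4\right) = \frac{12169}{2}$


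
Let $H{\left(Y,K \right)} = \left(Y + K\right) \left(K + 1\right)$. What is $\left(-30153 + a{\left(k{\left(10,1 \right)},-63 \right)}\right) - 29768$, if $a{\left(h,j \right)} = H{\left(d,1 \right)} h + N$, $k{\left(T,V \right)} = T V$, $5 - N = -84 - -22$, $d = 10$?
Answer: $-59634$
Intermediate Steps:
$N = 67$ ($N = 5 - \left(-84 - -22\right) = 5 - \left(-84 + 22\right) = 5 - -62 = 5 + 62 = 67$)
$H{\left(Y,K \right)} = \left(1 + K\right) \left(K + Y\right)$ ($H{\left(Y,K \right)} = \left(K + Y\right) \left(1 + K\right) = \left(1 + K\right) \left(K + Y\right)$)
$a{\left(h,j \right)} = 67 + 22 h$ ($a{\left(h,j \right)} = \left(1 + 10 + 1^{2} + 1 \cdot 10\right) h + 67 = \left(1 + 10 + 1 + 10\right) h + 67 = 22 h + 67 = 67 + 22 h$)
$\left(-30153 + a{\left(k{\left(10,1 \right)},-63 \right)}\right) - 29768 = \left(-30153 + \left(67 + 22 \cdot 10 \cdot 1\right)\right) - 29768 = \left(-30153 + \left(67 + 22 \cdot 10\right)\right) - 29768 = \left(-30153 + \left(67 + 220\right)\right) - 29768 = \left(-30153 + 287\right) - 29768 = -29866 - 29768 = -59634$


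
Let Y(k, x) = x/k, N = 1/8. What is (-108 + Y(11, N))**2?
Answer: 90307009/7744 ≈ 11662.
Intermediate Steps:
N = 1/8 ≈ 0.12500
(-108 + Y(11, N))**2 = (-108 + (1/8)/11)**2 = (-108 + (1/8)*(1/11))**2 = (-108 + 1/88)**2 = (-9503/88)**2 = 90307009/7744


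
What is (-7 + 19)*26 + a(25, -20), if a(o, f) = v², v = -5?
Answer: 337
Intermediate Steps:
a(o, f) = 25 (a(o, f) = (-5)² = 25)
(-7 + 19)*26 + a(25, -20) = (-7 + 19)*26 + 25 = 12*26 + 25 = 312 + 25 = 337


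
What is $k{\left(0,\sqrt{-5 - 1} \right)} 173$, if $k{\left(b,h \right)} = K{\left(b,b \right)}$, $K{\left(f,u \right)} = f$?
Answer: $0$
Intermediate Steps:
$k{\left(b,h \right)} = b$
$k{\left(0,\sqrt{-5 - 1} \right)} 173 = 0 \cdot 173 = 0$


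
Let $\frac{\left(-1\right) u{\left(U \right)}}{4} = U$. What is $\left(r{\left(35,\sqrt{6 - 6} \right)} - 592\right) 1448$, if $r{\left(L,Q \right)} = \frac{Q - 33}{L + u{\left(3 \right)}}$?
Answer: $- \frac{19763752}{23} \approx -8.5929 \cdot 10^{5}$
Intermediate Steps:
$u{\left(U \right)} = - 4 U$
$r{\left(L,Q \right)} = \frac{-33 + Q}{-12 + L}$ ($r{\left(L,Q \right)} = \frac{Q - 33}{L - 12} = \frac{-33 + Q}{L - 12} = \frac{-33 + Q}{-12 + L}$)
$\left(r{\left(35,\sqrt{6 - 6} \right)} - 592\right) 1448 = \left(\frac{-33 + \sqrt{6 - 6}}{-12 + 35} - 592\right) 1448 = \left(\frac{-33 + \sqrt{0}}{23} - 592\right) 1448 = \left(\frac{-33 + 0}{23} - 592\right) 1448 = \left(\frac{1}{23} \left(-33\right) - 592\right) 1448 = \left(- \frac{33}{23} - 592\right) 1448 = \left(- \frac{13649}{23}\right) 1448 = - \frac{19763752}{23}$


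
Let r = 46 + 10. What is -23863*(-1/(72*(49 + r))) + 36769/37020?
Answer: 553039/133272 ≈ 4.1497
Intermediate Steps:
r = 56
-23863*(-1/(72*(49 + r))) + 36769/37020 = -23863*(-1/(72*(49 + 56))) + 36769/37020 = -23863/((-72*105)) + 36769*(1/37020) = -23863/(-7560) + 36769/37020 = -23863*(-1/7560) + 36769/37020 = 3409/1080 + 36769/37020 = 553039/133272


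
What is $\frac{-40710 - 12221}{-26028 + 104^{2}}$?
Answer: $\frac{52931}{15212} \approx 3.4796$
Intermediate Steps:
$\frac{-40710 - 12221}{-26028 + 104^{2}} = - \frac{52931}{-26028 + 10816} = - \frac{52931}{-15212} = \left(-52931\right) \left(- \frac{1}{15212}\right) = \frac{52931}{15212}$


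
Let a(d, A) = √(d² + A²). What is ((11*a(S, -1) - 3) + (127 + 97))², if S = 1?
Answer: 49083 + 4862*√2 ≈ 55959.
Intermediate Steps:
a(d, A) = √(A² + d²)
((11*a(S, -1) - 3) + (127 + 97))² = ((11*√((-1)² + 1²) - 3) + (127 + 97))² = ((11*√(1 + 1) - 3) + 224)² = ((11*√2 - 3) + 224)² = ((-3 + 11*√2) + 224)² = (221 + 11*√2)²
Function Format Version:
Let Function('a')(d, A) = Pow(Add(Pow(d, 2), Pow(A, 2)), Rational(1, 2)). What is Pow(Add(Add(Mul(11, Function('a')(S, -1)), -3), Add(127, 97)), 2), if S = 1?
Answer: Add(49083, Mul(4862, Pow(2, Rational(1, 2)))) ≈ 55959.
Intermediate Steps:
Function('a')(d, A) = Pow(Add(Pow(A, 2), Pow(d, 2)), Rational(1, 2))
Pow(Add(Add(Mul(11, Function('a')(S, -1)), -3), Add(127, 97)), 2) = Pow(Add(Add(Mul(11, Pow(Add(Pow(-1, 2), Pow(1, 2)), Rational(1, 2))), -3), Add(127, 97)), 2) = Pow(Add(Add(Mul(11, Pow(Add(1, 1), Rational(1, 2))), -3), 224), 2) = Pow(Add(Add(Mul(11, Pow(2, Rational(1, 2))), -3), 224), 2) = Pow(Add(Add(-3, Mul(11, Pow(2, Rational(1, 2)))), 224), 2) = Pow(Add(221, Mul(11, Pow(2, Rational(1, 2)))), 2)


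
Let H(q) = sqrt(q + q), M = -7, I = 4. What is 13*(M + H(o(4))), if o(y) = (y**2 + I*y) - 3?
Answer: -91 + 13*sqrt(58) ≈ 8.0051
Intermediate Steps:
o(y) = -3 + y**2 + 4*y (o(y) = (y**2 + 4*y) - 3 = -3 + y**2 + 4*y)
H(q) = sqrt(2)*sqrt(q) (H(q) = sqrt(2*q) = sqrt(2)*sqrt(q))
13*(M + H(o(4))) = 13*(-7 + sqrt(2)*sqrt(-3 + 4**2 + 4*4)) = 13*(-7 + sqrt(2)*sqrt(-3 + 16 + 16)) = 13*(-7 + sqrt(2)*sqrt(29)) = 13*(-7 + sqrt(58)) = -91 + 13*sqrt(58)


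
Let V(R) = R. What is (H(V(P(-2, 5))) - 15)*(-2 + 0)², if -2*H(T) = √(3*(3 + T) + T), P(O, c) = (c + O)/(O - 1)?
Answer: -60 - 2*√5 ≈ -64.472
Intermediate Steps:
P(O, c) = (O + c)/(-1 + O)
H(T) = -√(9 + 4*T)/2 (H(T) = -√(3*(3 + T) + T)/2 = -√((9 + 3*T) + T)/2 = -√(9 + 4*T)/2)
(H(V(P(-2, 5))) - 15)*(-2 + 0)² = (-√(9 + 4*((-2 + 5)/(-1 - 2)))/2 - 15)*(-2 + 0)² = (-√(9 + 4*(3/(-3)))/2 - 15)*(-2)² = (-√(9 + 4*(-⅓*3))/2 - 15)*4 = (-√(9 + 4*(-1))/2 - 15)*4 = (-√(9 - 4)/2 - 15)*4 = (-√5/2 - 15)*4 = (-15 - √5/2)*4 = -60 - 2*√5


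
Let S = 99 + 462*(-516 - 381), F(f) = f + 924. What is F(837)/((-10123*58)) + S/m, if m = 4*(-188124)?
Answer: 40322212959/73635997744 ≈ 0.54759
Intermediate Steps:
F(f) = 924 + f
S = -414315 (S = 99 + 462*(-897) = 99 - 414414 = -414315)
m = -752496
F(837)/((-10123*58)) + S/m = (924 + 837)/((-10123*58)) - 414315/(-752496) = 1761/(-587134) - 414315*(-1/752496) = 1761*(-1/587134) + 138105/250832 = -1761/587134 + 138105/250832 = 40322212959/73635997744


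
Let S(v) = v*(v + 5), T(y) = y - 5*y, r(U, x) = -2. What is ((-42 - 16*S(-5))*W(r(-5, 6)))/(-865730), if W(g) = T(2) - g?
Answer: -126/432865 ≈ -0.00029108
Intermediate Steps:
T(y) = -4*y
W(g) = -8 - g (W(g) = -4*2 - g = -8 - g)
S(v) = v*(5 + v)
((-42 - 16*S(-5))*W(r(-5, 6)))/(-865730) = ((-42 - (-80)*(5 - 5))*(-8 - 1*(-2)))/(-865730) = ((-42 - (-80)*0)*(-8 + 2))*(-1/865730) = ((-42 - 16*0)*(-6))*(-1/865730) = ((-42 + 0)*(-6))*(-1/865730) = -42*(-6)*(-1/865730) = 252*(-1/865730) = -126/432865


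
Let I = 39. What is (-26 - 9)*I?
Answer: -1365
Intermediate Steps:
(-26 - 9)*I = (-26 - 9)*39 = -35*39 = -1365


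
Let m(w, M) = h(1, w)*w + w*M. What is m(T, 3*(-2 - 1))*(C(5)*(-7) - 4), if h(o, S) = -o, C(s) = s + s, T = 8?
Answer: 5920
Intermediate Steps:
C(s) = 2*s
m(w, M) = -w + M*w (m(w, M) = (-1*1)*w + w*M = -w + M*w)
m(T, 3*(-2 - 1))*(C(5)*(-7) - 4) = (8*(-1 + 3*(-2 - 1)))*((2*5)*(-7) - 4) = (8*(-1 + 3*(-3)))*(10*(-7) - 4) = (8*(-1 - 9))*(-70 - 4) = (8*(-10))*(-74) = -80*(-74) = 5920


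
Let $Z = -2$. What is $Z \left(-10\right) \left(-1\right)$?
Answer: $-20$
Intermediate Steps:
$Z \left(-10\right) \left(-1\right) = \left(-2\right) \left(-10\right) \left(-1\right) = 20 \left(-1\right) = -20$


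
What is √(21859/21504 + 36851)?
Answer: √16641781023/672 ≈ 191.97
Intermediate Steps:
√(21859/21504 + 36851) = √(792465763/21504) = √16641781023/672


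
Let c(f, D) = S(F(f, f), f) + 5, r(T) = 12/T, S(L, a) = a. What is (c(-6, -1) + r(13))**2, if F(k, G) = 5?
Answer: 1/169 ≈ 0.0059172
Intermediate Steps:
c(f, D) = 5 + f (c(f, D) = f + 5 = 5 + f)
(c(-6, -1) + r(13))**2 = ((5 - 6) + 12/13)**2 = (-1 + 12*(1/13))**2 = (-1 + 12/13)**2 = (-1/13)**2 = 1/169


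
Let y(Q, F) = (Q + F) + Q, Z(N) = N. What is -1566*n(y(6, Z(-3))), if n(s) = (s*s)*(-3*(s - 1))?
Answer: 3044304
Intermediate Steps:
y(Q, F) = F + 2*Q (y(Q, F) = (F + Q) + Q = F + 2*Q)
n(s) = s²*(3 - 3*s) (n(s) = s²*(-3*(-1 + s)) = s²*(3 - 3*s))
-1566*n(y(6, Z(-3))) = -4698*(-3 + 2*6)²*(1 - (-3 + 2*6)) = -4698*(-3 + 12)²*(1 - (-3 + 12)) = -4698*9²*(1 - 1*9) = -4698*81*(1 - 9) = -4698*81*(-8) = -1566*(-1944) = 3044304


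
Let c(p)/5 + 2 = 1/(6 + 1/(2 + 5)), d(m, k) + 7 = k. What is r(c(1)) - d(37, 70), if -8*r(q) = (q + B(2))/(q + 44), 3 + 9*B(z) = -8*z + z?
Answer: -3393053/53892 ≈ -62.960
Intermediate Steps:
d(m, k) = -7 + k
B(z) = -⅓ - 7*z/9 (B(z) = -⅓ + (-8*z + z)/9 = -⅓ + (-7*z)/9 = -⅓ - 7*z/9)
c(p) = -395/43 (c(p) = -10 + 5/(6 + 1/(2 + 5)) = -10 + 5/(6 + 1/7) = -10 + 5/(6 + ⅐) = -10 + 5/(43/7) = -10 + 5*(7/43) = -10 + 35/43 = -395/43)
r(q) = -(-17/9 + q)/(8*(44 + q)) (r(q) = -(q + (-⅓ - 7/9*2))/(8*(q + 44)) = -(q + (-⅓ - 14/9))/(8*(44 + q)) = -(q - 17/9)/(8*(44 + q)) = -(-17/9 + q)/(8*(44 + q)))
r(c(1)) - d(37, 70) = (17 - 9*(-395/43))/(72*(44 - 395/43)) - (-7 + 70) = (17 + 3555/43)/(72*(1497/43)) - 1*63 = (1/72)*(43/1497)*(4286/43) - 63 = 2143/53892 - 63 = -3393053/53892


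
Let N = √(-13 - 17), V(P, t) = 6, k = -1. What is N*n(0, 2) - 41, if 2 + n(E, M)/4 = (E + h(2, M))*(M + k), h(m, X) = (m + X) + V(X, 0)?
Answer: -41 + 32*I*√30 ≈ -41.0 + 175.27*I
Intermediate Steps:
h(m, X) = 6 + X + m (h(m, X) = (m + X) + 6 = (X + m) + 6 = 6 + X + m)
N = I*√30 (N = √(-30) = I*√30 ≈ 5.4772*I)
n(E, M) = -8 + 4*(-1 + M)*(8 + E + M) (n(E, M) = -8 + 4*((E + (6 + M + 2))*(M - 1)) = -8 + 4*((E + (8 + M))*(-1 + M)) = -8 + 4*((8 + E + M)*(-1 + M)) = -8 + 4*((-1 + M)*(8 + E + M)) = -8 + 4*(-1 + M)*(8 + E + M))
N*n(0, 2) - 41 = (I*√30)*(-40 - 4*0 - 4*2 + 4*0*2 + 4*2*(8 + 2)) - 41 = (I*√30)*(-40 + 0 - 8 + 0 + 4*2*10) - 41 = (I*√30)*(-40 + 0 - 8 + 0 + 80) - 41 = (I*√30)*32 - 41 = 32*I*√30 - 41 = -41 + 32*I*√30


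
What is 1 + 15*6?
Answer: 91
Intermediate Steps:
1 + 15*6 = 1 + 90 = 91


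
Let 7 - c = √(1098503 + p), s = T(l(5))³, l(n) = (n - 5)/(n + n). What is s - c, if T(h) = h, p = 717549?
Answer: -7 + 2*√454013 ≈ 1340.6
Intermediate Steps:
l(n) = (-5 + n)/(2*n) (l(n) = (-5 + n)/((2*n)) = (-5 + n)*(1/(2*n)) = (-5 + n)/(2*n))
s = 0 (s = ((½)*(-5 + 5)/5)³ = ((½)*(⅕)*0)³ = 0³ = 0)
c = 7 - 2*√454013 (c = 7 - √(1098503 + 717549) = 7 - √1816052 = 7 - 2*√454013 ≈ -1340.6)
s - c = 0 - (7 - 2*√454013) = 0 + (-7 + 2*√454013) = -7 + 2*√454013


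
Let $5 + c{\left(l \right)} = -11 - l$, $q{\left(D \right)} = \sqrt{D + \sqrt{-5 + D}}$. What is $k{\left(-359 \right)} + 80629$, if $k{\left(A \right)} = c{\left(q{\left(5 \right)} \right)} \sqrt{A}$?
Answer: $80629 - i \sqrt{359} \left(16 + \sqrt{5}\right) \approx 80629.0 - 345.52 i$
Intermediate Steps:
$c{\left(l \right)} = -16 - l$ ($c{\left(l \right)} = -5 - \left(11 + l\right) = -16 - l$)
$k{\left(A \right)} = \sqrt{A} \left(-16 - \sqrt{5}\right)$ ($k{\left(A \right)} = \left(-16 - \sqrt{5 + \sqrt{-5 + 5}}\right) \sqrt{A} = \left(-16 - \sqrt{5 + \sqrt{0}}\right) \sqrt{A} = \left(-16 - \sqrt{5 + 0}\right) \sqrt{A} = \left(-16 - \sqrt{5}\right) \sqrt{A} = \sqrt{A} \left(-16 - \sqrt{5}\right)$)
$k{\left(-359 \right)} + 80629 = \sqrt{-359} \left(-16 - \sqrt{5}\right) + 80629 = i \sqrt{359} \left(-16 - \sqrt{5}\right) + 80629 = 80629 + i \sqrt{359} \left(-16 - \sqrt{5}\right)$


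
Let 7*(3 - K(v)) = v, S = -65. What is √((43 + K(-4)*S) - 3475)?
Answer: I*√179543/7 ≈ 60.532*I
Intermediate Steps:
K(v) = 3 - v/7
√((43 + K(-4)*S) - 3475) = √((43 + (3 - ⅐*(-4))*(-65)) - 3475) = √((43 + (3 + 4/7)*(-65)) - 3475) = √((43 + (25/7)*(-65)) - 3475) = √((43 - 1625/7) - 3475) = √(-1324/7 - 3475) = √(-25649/7) = I*√179543/7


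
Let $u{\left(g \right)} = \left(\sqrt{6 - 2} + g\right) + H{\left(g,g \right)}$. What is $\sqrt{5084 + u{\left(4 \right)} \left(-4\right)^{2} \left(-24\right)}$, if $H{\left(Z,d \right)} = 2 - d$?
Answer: $2 \sqrt{887} \approx 59.565$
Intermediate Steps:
$u{\left(g \right)} = 4$ ($u{\left(g \right)} = \left(\sqrt{6 - 2} + g\right) - \left(-2 + g\right) = \left(\sqrt{4} + g\right) - \left(-2 + g\right) = \left(2 + g\right) - \left(-2 + g\right) = 4$)
$\sqrt{5084 + u{\left(4 \right)} \left(-4\right)^{2} \left(-24\right)} = \sqrt{5084 + 4 \left(-4\right)^{2} \left(-24\right)} = \sqrt{5084 + 4 \cdot 16 \left(-24\right)} = \sqrt{5084 + 64 \left(-24\right)} = \sqrt{5084 - 1536} = \sqrt{3548} = 2 \sqrt{887}$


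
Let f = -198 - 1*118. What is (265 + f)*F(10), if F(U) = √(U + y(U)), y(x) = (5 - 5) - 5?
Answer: -51*√5 ≈ -114.04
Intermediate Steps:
y(x) = -5 (y(x) = 0 - 5 = -5)
f = -316 (f = -198 - 118 = -316)
F(U) = √(-5 + U) (F(U) = √(U - 5) = √(-5 + U))
(265 + f)*F(10) = (265 - 316)*√(-5 + 10) = -51*√5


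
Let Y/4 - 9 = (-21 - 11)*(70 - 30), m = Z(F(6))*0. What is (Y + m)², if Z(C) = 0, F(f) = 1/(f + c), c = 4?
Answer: 25847056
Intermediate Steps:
F(f) = 1/(4 + f) (F(f) = 1/(f + 4) = 1/(4 + f))
m = 0 (m = 0*0 = 0)
Y = -5084 (Y = 36 + 4*((-21 - 11)*(70 - 30)) = 36 + 4*(-32*40) = 36 + 4*(-1280) = 36 - 5120 = -5084)
(Y + m)² = (-5084 + 0)² = (-5084)² = 25847056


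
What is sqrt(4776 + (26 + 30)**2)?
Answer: 2*sqrt(1978) ≈ 88.949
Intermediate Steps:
sqrt(4776 + (26 + 30)**2) = sqrt(4776 + 56**2) = sqrt(4776 + 3136) = sqrt(7912) = 2*sqrt(1978)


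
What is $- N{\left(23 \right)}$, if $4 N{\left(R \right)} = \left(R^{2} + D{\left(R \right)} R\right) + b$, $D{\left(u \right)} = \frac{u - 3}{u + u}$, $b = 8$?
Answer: $- \frac{547}{4} \approx -136.75$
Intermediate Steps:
$D{\left(u \right)} = \frac{-3 + u}{2 u}$
$N{\left(R \right)} = \frac{13}{8} + \frac{R^{2}}{4} + \frac{R}{8}$ ($N{\left(R \right)} = \frac{\left(R^{2} + \frac{-3 + R}{2 R} R\right) + 8}{4} = \frac{\left(R^{2} + \left(- \frac{3}{2} + \frac{R}{2}\right)\right) + 8}{4} = \frac{\left(- \frac{3}{2} + R^{2} + \frac{R}{2}\right) + 8}{4} = \frac{\frac{13}{2} + R^{2} + \frac{R}{2}}{4} = \frac{13}{8} + \frac{R^{2}}{4} + \frac{R}{8}$)
$- N{\left(23 \right)} = - (\frac{13}{8} + \frac{23^{2}}{4} + \frac{1}{8} \cdot 23) = - (\frac{13}{8} + \frac{1}{4} \cdot 529 + \frac{23}{8}) = - (\frac{13}{8} + \frac{529}{4} + \frac{23}{8}) = \left(-1\right) \frac{547}{4} = - \frac{547}{4}$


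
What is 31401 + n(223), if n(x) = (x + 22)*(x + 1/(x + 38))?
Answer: 22455641/261 ≈ 86037.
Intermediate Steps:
n(x) = (22 + x)*(x + 1/(38 + x))
31401 + n(223) = 31401 + (22 + 223³ + 60*223² + 837*223)/(38 + 223) = 31401 + (22 + 11089567 + 60*49729 + 186651)/261 = 31401 + (22 + 11089567 + 2983740 + 186651)/261 = 31401 + (1/261)*14259980 = 31401 + 14259980/261 = 22455641/261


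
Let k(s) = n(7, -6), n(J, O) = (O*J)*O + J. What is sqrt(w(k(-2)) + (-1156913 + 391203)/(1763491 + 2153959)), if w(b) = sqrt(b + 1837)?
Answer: sqrt(-29996306395 + 613856580100*sqrt(131))/391745 ≈ 6.7518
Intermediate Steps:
n(J, O) = J + J*O**2 (n(J, O) = (J*O)*O + J = J*O**2 + J = J + J*O**2)
k(s) = 259 (k(s) = 7*(1 + (-6)**2) = 7*(1 + 36) = 7*37 = 259)
w(b) = sqrt(1837 + b)
sqrt(w(k(-2)) + (-1156913 + 391203)/(1763491 + 2153959)) = sqrt(sqrt(1837 + 259) + (-1156913 + 391203)/(1763491 + 2153959)) = sqrt(sqrt(2096) - 765710/3917450) = sqrt(4*sqrt(131) - 765710*1/3917450) = sqrt(4*sqrt(131) - 76571/391745) = sqrt(-76571/391745 + 4*sqrt(131))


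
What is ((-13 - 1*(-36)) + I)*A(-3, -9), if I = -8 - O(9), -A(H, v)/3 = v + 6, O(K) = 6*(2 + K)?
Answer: -459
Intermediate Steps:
O(K) = 12 + 6*K
A(H, v) = -18 - 3*v (A(H, v) = -3*(v + 6) = -3*(6 + v) = -18 - 3*v)
I = -74 (I = -8 - (12 + 6*9) = -8 - (12 + 54) = -8 - 1*66 = -8 - 66 = -74)
((-13 - 1*(-36)) + I)*A(-3, -9) = ((-13 - 1*(-36)) - 74)*(-18 - 3*(-9)) = ((-13 + 36) - 74)*(-18 + 27) = (23 - 74)*9 = -51*9 = -459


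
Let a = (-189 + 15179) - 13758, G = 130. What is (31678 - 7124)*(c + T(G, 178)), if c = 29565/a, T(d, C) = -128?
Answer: -1573064287/616 ≈ -2.5537e+6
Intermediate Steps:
a = 1232 (a = 14990 - 13758 = 1232)
c = 29565/1232 ≈ 23.998
(31678 - 7124)*(c + T(G, 178)) = (31678 - 7124)*(29565/1232 - 128) = 24554*(-128131/1232) = -1573064287/616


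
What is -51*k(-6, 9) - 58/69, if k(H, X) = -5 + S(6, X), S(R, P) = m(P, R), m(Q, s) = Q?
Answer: -14134/69 ≈ -204.84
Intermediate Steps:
S(R, P) = P
k(H, X) = -5 + X
-51*k(-6, 9) - 58/69 = -51*(-5 + 9) - 58/69 = -51*4 - 58*1/69 = -204 - 58/69 = -14134/69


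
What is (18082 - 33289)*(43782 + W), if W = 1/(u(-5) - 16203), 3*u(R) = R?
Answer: -32366854731015/48614 ≈ -6.6579e+8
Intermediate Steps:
u(R) = R/3
W = -3/48614 (W = 1/((1/3)*(-5) - 16203) = 1/(-5/3 - 16203) = 1/(-48614/3) = -3/48614 ≈ -6.1711e-5)
(18082 - 33289)*(43782 + W) = (18082 - 33289)*(43782 - 3/48614) = -15207*2128418145/48614 = -32366854731015/48614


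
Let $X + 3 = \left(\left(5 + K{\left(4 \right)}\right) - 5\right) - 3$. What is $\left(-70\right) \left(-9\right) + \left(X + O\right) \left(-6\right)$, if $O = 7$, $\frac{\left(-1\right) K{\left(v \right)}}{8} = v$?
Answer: $816$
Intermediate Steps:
$K{\left(v \right)} = - 8 v$
$X = -38$ ($X = -3 + \left(\left(\left(5 - 32\right) - 5\right) - 3\right) = -3 - 35 = -38$)
$\left(-70\right) \left(-9\right) + \left(X + O\right) \left(-6\right) = \left(-70\right) \left(-9\right) + \left(-38 + 7\right) \left(-6\right) = 630 - -186 = 630 + 186 = 816$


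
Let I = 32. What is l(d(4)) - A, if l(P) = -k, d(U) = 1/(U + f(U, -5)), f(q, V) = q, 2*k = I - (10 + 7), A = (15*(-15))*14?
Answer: 6285/2 ≈ 3142.5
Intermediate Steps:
A = -3150 (A = -225*14 = -3150)
k = 15/2 (k = (32 - (10 + 7))/2 = (32 - 1*17)/2 = (32 - 17)/2 = (1/2)*15 = 15/2 ≈ 7.5000)
d(U) = 1/(2*U) (d(U) = 1/(U + U) = 1/(2*U))
l(P) = -15/2 (l(P) = -1*15/2 = -15/2)
l(d(4)) - A = -15/2 - 1*(-3150) = -15/2 + 3150 = 6285/2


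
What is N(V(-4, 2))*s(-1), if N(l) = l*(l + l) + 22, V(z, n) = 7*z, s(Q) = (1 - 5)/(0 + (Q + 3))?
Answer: -3180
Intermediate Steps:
s(Q) = -4/(3 + Q) (s(Q) = -4/(0 + (3 + Q)) = -4/(3 + Q))
N(l) = 22 + 2*l² (N(l) = l*(2*l) + 22 = 2*l² + 22 = 22 + 2*l²)
N(V(-4, 2))*s(-1) = (22 + 2*(7*(-4))²)*(-4/(3 - 1)) = (22 + 2*(-28)²)*(-4/2) = (22 + 2*784)*(-4*½) = (22 + 1568)*(-2) = 1590*(-2) = -3180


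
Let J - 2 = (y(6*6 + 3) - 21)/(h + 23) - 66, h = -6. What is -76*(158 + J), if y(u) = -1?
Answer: -119776/17 ≈ -7045.6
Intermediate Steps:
J = -1110/17 (J = 2 + ((-1 - 21)/(-6 + 23) - 66) = 2 + (-22/17 - 66) = 2 - 1144/17 = -1110/17 ≈ -65.294)
-76*(158 + J) = -76*(158 - 1110/17) = -76*1576/17 = -119776/17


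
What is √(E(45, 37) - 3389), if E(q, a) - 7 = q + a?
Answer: 10*I*√33 ≈ 57.446*I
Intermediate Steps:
E(q, a) = 7 + a + q (E(q, a) = 7 + (q + a) = 7 + (a + q) = 7 + a + q)
√(E(45, 37) - 3389) = √((7 + 37 + 45) - 3389) = √(89 - 3389) = √(-3300) = 10*I*√33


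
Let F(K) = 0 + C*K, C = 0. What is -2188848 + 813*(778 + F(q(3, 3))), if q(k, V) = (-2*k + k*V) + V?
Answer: -1556334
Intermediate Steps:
q(k, V) = V - 2*k + V*k (q(k, V) = (-2*k + V*k) + V = V - 2*k + V*k)
F(K) = 0 (F(K) = 0 + 0*K = 0 + 0 = 0)
-2188848 + 813*(778 + F(q(3, 3))) = -2188848 + 813*(778 + 0) = -2188848 + 813*778 = -2188848 + 632514 = -1556334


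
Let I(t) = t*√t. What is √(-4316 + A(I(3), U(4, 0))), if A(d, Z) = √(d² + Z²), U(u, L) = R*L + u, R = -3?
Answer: √(-4316 + √43) ≈ 65.646*I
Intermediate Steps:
U(u, L) = u - 3*L (U(u, L) = -3*L + u = u - 3*L)
I(t) = t^(3/2)
A(d, Z) = √(Z² + d²)
√(-4316 + A(I(3), U(4, 0))) = √(-4316 + √((4 - 3*0)² + (3^(3/2))²)) = √(-4316 + √((4 + 0)² + (3*√3)²)) = √(-4316 + √(4² + 27)) = √(-4316 + √(16 + 27)) = √(-4316 + √43)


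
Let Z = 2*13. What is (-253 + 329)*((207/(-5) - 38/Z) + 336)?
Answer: 1448104/65 ≈ 22279.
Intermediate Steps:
Z = 26
(-253 + 329)*((207/(-5) - 38/Z) + 336) = (-253 + 329)*((207/(-5) - 38/26) + 336) = 76*((207*(-1/5) - 38*1/26) + 336) = 76*((-207/5 - 19/13) + 336) = 76*(-2786/65 + 336) = 76*(19054/65) = 1448104/65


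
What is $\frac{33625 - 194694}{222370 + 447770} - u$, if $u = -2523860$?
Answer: $\frac{1691339379331}{670140} \approx 2.5239 \cdot 10^{6}$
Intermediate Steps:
$\frac{33625 - 194694}{222370 + 447770} - u = \frac{33625 - 194694}{222370 + 447770} - -2523860 = - \frac{161069}{670140} + 2523860 = \frac{1691339379331}{670140}$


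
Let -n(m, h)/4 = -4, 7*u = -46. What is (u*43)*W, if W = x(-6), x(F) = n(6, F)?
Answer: -31648/7 ≈ -4521.1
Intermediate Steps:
u = -46/7 (u = (⅐)*(-46) = -46/7 ≈ -6.5714)
n(m, h) = 16 (n(m, h) = -4*(-4) = 16)
x(F) = 16
W = 16
(u*43)*W = -46/7*43*16 = -1978/7*16 = -31648/7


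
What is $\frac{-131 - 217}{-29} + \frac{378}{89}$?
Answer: $\frac{1446}{89} \approx 16.247$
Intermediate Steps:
$\frac{-131 - 217}{-29} + \frac{378}{89} = \left(-348\right) \left(- \frac{1}{29}\right) + 378 \cdot \frac{1}{89} = 12 + \frac{378}{89} = \frac{1446}{89}$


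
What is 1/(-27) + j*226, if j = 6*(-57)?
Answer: -2086885/27 ≈ -77292.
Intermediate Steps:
j = -342
1/(-27) + j*226 = 1/(-27) - 342*226 = -1/27 - 77292 = -2086885/27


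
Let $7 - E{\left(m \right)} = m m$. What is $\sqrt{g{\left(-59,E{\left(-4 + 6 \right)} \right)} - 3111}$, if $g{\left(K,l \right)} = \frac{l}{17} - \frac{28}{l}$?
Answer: $\frac{2 i \sqrt{2028882}}{51} \approx 55.858 i$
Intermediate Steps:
$E{\left(m \right)} = 7 - m^{2}$ ($E{\left(m \right)} = 7 - m m = 7 - m^{2}$)
$g{\left(K,l \right)} = - \frac{28}{l} + \frac{l}{17}$ ($g{\left(K,l \right)} = l \frac{1}{17} - \frac{28}{l} = \frac{l}{17} - \frac{28}{l} = - \frac{28}{l} + \frac{l}{17}$)
$\sqrt{g{\left(-59,E{\left(-4 + 6 \right)} \right)} - 3111} = \sqrt{\left(- \frac{28}{7 - \left(-4 + 6\right)^{2}} + \frac{7 - \left(-4 + 6\right)^{2}}{17}\right) - 3111} = \sqrt{\left(- \frac{28}{7 - 2^{2}} + \frac{7 - 2^{2}}{17}\right) - 3111} = \sqrt{\left(- \frac{28}{7 - 4} + \frac{7 - 4}{17}\right) - 3111} = \sqrt{\left(- \frac{28}{3} + \frac{1}{17} \cdot 3\right) - 3111} = \sqrt{\left(\left(-28\right) \frac{1}{3} + \frac{3}{17}\right) - 3111} = \sqrt{\left(- \frac{28}{3} + \frac{3}{17}\right) - 3111} = \sqrt{- \frac{467}{51} - 3111} = \sqrt{- \frac{159128}{51}} = \frac{2 i \sqrt{2028882}}{51}$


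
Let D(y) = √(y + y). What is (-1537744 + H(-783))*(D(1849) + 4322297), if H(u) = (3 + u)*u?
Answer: -4006786608188 - 39861172*√2 ≈ -4.0068e+12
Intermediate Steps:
D(y) = √2*√y (D(y) = √(2*y) = √2*√y)
H(u) = u*(3 + u)
(-1537744 + H(-783))*(D(1849) + 4322297) = (-1537744 - 783*(3 - 783))*(√2*√1849 + 4322297) = (-1537744 - 783*(-780))*(√2*43 + 4322297) = (-1537744 + 610740)*(43*√2 + 4322297) = -927004*(4322297 + 43*√2) = -4006786608188 - 39861172*√2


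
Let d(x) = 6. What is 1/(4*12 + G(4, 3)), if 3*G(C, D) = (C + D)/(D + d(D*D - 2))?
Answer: 27/1303 ≈ 0.020721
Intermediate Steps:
G(C, D) = (C + D)/(3*(6 + D)) (G(C, D) = ((C + D)/(D + 6))/3 = ((C + D)/(6 + D))/3 = (C + D)/(3*(6 + D)))
1/(4*12 + G(4, 3)) = 1/(4*12 + (4 + 3)/(3*(6 + 3))) = 1/(48 + (⅓)*7/9) = 1/(48 + (⅓)*(⅑)*7) = 1/(48 + 7/27) = 1/(1303/27) = 27/1303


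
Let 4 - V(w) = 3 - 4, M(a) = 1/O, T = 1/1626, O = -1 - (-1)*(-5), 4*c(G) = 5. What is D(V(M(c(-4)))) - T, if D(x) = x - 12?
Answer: -11383/1626 ≈ -7.0006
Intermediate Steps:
c(G) = 5/4 (c(G) = (1/4)*5 = 5/4)
O = -6 (O = -1 - 1*5 = -1 - 5 = -6)
T = 1/1626 ≈ 0.00061501
M(a) = -1/6 (M(a) = 1/(-6) = -1/6)
V(w) = 5 (V(w) = 4 - (3 - 4) = 4 - 1*(-1) = 4 + 1 = 5)
D(x) = -12 + x
D(V(M(c(-4)))) - T = (-12 + 5) - 1*1/1626 = -7 - 1/1626 = -11383/1626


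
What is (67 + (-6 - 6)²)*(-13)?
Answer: -2743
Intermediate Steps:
(67 + (-6 - 6)²)*(-13) = (67 + (-12)²)*(-13) = (67 + 144)*(-13) = 211*(-13) = -2743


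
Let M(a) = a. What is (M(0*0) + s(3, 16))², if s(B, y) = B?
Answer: 9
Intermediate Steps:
(M(0*0) + s(3, 16))² = (0*0 + 3)² = (0 + 3)² = 3² = 9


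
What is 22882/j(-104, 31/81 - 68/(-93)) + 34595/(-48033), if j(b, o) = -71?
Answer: -1101547351/3410343 ≈ -323.00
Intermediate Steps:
22882/j(-104, 31/81 - 68/(-93)) + 34595/(-48033) = 22882/(-71) + 34595/(-48033) = 22882*(-1/71) + 34595*(-1/48033) = -22882/71 - 34595/48033 = -1101547351/3410343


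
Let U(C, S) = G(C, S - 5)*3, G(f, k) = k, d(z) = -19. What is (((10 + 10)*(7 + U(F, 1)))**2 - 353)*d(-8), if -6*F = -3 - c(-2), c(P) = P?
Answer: -183293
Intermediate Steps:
F = 1/6 (F = -(-3 - 1*(-2))/6 = -(-3 + 2)/6 = -1/6*(-1) = 1/6 ≈ 0.16667)
U(C, S) = -15 + 3*S (U(C, S) = (S - 5)*3 = (-5 + S)*3 = -15 + 3*S)
(((10 + 10)*(7 + U(F, 1)))**2 - 353)*d(-8) = (((10 + 10)*(7 + (-15 + 3*1)))**2 - 353)*(-19) = ((20*(7 + (-15 + 3)))**2 - 353)*(-19) = ((20*(7 - 12))**2 - 353)*(-19) = ((20*(-5))**2 - 353)*(-19) = ((-100)**2 - 353)*(-19) = (10000 - 353)*(-19) = 9647*(-19) = -183293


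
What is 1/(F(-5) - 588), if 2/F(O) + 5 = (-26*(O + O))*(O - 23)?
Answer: -7285/4283582 ≈ -0.0017007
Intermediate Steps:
F(O) = 2/(-5 - 52*O*(-23 + O)) (F(O) = 2/(-5 + (-26*(O + O))*(O - 23)) = 2/(-5 + (-52*O)*(-23 + O)) = 2/(-5 - 52*O*(-23 + O)))
1/(F(-5) - 588) = 1/(-2/(5 - 1196*(-5) + 52*(-5)**2) - 588) = 1/(-2/(5 + 5980 + 52*25) - 588) = 1/(-2/(5 + 5980 + 1300) - 588) = 1/(-2/7285 - 588) = 1/(-4283582/7285) = -7285/4283582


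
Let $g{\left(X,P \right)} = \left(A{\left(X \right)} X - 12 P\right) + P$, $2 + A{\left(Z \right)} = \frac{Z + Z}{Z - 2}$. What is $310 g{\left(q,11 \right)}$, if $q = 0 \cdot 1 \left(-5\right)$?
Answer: $-37510$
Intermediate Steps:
$q = 0$ ($q = 0 \left(-5\right) = 0$)
$A{\left(Z \right)} = -2 + \frac{2 Z}{-2 + Z}$ ($A{\left(Z \right)} = -2 + \frac{Z + Z}{Z - 2} = -2 + \frac{2 Z}{-2 + Z}$)
$g{\left(X,P \right)} = - 11 P + \frac{4 X}{-2 + X}$ ($g{\left(X,P \right)} = \left(\frac{4}{-2 + X} X - 12 P\right) + P = \left(\frac{4 X}{-2 + X} - 12 P\right) + P = \left(- 12 P + \frac{4 X}{-2 + X}\right) + P = - 11 P + \frac{4 X}{-2 + X}$)
$310 g{\left(q,11 \right)} = 310 \frac{4 \cdot 0 - 121 \left(-2 + 0\right)}{-2 + 0} = 310 \frac{0 - 121 \left(-2\right)}{-2} = 310 \left(- \frac{0 + 242}{2}\right) = 310 \left(\left(- \frac{1}{2}\right) 242\right) = 310 \left(-121\right) = -37510$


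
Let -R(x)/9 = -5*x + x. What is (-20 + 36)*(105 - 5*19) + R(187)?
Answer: 6892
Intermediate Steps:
R(x) = 36*x (R(x) = -9*(-5*x + x) = -(-36)*x = 36*x)
(-20 + 36)*(105 - 5*19) + R(187) = (-20 + 36)*(105 - 5*19) + 36*187 = 16*(105 - 95) + 6732 = 16*10 + 6732 = 160 + 6732 = 6892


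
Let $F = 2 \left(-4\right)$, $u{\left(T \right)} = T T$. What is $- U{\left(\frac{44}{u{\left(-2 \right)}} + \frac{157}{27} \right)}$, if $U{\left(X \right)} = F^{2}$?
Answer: $-64$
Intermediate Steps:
$u{\left(T \right)} = T^{2}$
$F = -8$
$U{\left(X \right)} = 64$ ($U{\left(X \right)} = \left(-8\right)^{2} = 64$)
$- U{\left(\frac{44}{u{\left(-2 \right)}} + \frac{157}{27} \right)} = \left(-1\right) 64 = -64$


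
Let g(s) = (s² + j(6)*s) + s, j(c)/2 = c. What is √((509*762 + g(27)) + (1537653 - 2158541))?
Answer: 5*I*√9278 ≈ 481.61*I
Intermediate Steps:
j(c) = 2*c
g(s) = s² + 13*s (g(s) = (s² + (2*6)*s) + s = (s² + 12*s) + s = s² + 13*s)
√((509*762 + g(27)) + (1537653 - 2158541)) = √((509*762 + 27*(13 + 27)) + (1537653 - 2158541)) = √((387858 + 27*40) - 620888) = √((387858 + 1080) - 620888) = √(388938 - 620888) = √(-231950) = 5*I*√9278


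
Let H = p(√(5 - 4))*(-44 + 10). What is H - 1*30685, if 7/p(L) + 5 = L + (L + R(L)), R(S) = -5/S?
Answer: -122621/4 ≈ -30655.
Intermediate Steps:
p(L) = 7/(-5 - 5/L + 2*L) (p(L) = 7/(-5 + (L + (L - 5/L))) = 7/(-5 + (-5/L + 2*L)) = 7/(-5 - 5/L + 2*L))
H = 119/4 (H = (-7*√(5 - 4)/(5 - √(5 - 4)*(-5 + 2*√(5 - 4))))*(-44 + 10) = -7*√1/(5 - √1*(-5 + 2*√1))*(-34) = -7*1/(5 - 1*1*(-5 + 2*1))*(-34) = -7*1/(5 - 1*1*(-5 + 2))*(-34) = -7*1/(5 - 1*1*(-3))*(-34) = -7*1/(5 + 3)*(-34) = -7*1/8*(-34) = -7*1*⅛*(-34) = -7/8*(-34) = 119/4 ≈ 29.750)
H - 1*30685 = 119/4 - 1*30685 = 119/4 - 30685 = -122621/4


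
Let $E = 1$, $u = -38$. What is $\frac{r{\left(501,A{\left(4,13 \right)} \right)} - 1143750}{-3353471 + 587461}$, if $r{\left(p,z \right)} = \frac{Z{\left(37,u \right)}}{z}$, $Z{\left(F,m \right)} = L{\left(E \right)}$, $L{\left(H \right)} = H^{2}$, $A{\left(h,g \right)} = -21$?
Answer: $\frac{24018751}{58086210} \approx 0.4135$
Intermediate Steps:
$Z{\left(F,m \right)} = 1$ ($Z{\left(F,m \right)} = 1^{2} = 1$)
$r{\left(p,z \right)} = \frac{1}{z}$ ($r{\left(p,z \right)} = 1 \frac{1}{z} = \frac{1}{z}$)
$\frac{r{\left(501,A{\left(4,13 \right)} \right)} - 1143750}{-3353471 + 587461} = \frac{\frac{1}{-21} - 1143750}{-3353471 + 587461} = \frac{- \frac{1}{21} - 1143750}{-2766010} = \left(- \frac{24018751}{21}\right) \left(- \frac{1}{2766010}\right) = \frac{24018751}{58086210}$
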